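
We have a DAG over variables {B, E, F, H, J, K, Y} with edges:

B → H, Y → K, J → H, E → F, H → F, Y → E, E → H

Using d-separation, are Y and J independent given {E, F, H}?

Enumerating the 2 paths from Y to J and testing each for blocking by {E, F, H}:
Path 1: Y → E → H ← J
  E is a chain here and E is conditioned on, so the path is blocked at E.
Path 2: Y → E → F ← H ← J
  E is a chain here and E is conditioned on, so the path is blocked at E.
Since every path is blocked, d-separation holds.

Yes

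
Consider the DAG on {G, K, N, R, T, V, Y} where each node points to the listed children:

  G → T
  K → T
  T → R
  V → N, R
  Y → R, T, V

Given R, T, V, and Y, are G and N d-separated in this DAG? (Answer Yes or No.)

Yes

There are 4 undirected paths between G and N; checking each against the conditioning set {R, T, V, Y}:
Path 1: G → T ← Y → R ← V → N
  Y is a fork here and Y is conditioned on, so the path is blocked at Y.
Path 2: G → T ← Y → V → N
  Y is a fork here and Y is conditioned on, so the path is blocked at Y.
Path 3: G → T → R ← Y → V → N
  T is a chain here and T is conditioned on, so the path is blocked at T.
Path 4: G → T → R ← V → N
  T is a chain here and T is conditioned on, so the path is blocked at T.
All paths are blocked; G ⊥ N | {R, T, V, Y} holds.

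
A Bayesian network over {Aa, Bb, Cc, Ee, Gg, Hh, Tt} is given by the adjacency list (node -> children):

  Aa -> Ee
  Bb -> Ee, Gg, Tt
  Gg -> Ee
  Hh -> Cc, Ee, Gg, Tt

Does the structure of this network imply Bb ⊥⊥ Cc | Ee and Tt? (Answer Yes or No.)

No — Bb and Cc are not d-separated given {Ee, Tt}.

There are 5 undirected paths between Bb and Cc; checking each against the conditioning set {Ee, Tt}:
Path 1: Bb → Ee ← Hh → Cc
  Ee is a collider and Ee is conditioned on, which opens it; Hh is a fork and Hh is not conditioned on — no node blocks this path, so it is active.
Path 2: Bb → Ee ← Gg ← Hh → Cc
  Ee is a collider and Ee is conditioned on, which opens it; Gg is a chain and Gg is not conditioned on; Hh is a fork and Hh is not conditioned on — no node blocks this path, so it is active.
Path 3: Bb → Gg ← Hh → Cc
  Gg is a collider and its descendant Ee is conditioned on, which opens it; Hh is a fork and Hh is not conditioned on — no node blocks this path, so it is active.
Path 4: Bb → Gg → Ee ← Hh → Cc
  Gg is a chain and Gg is not conditioned on; Ee is a collider and Ee is conditioned on, which opens it; Hh is a fork and Hh is not conditioned on — no node blocks this path, so it is active.
Path 5: Bb → Tt ← Hh → Cc
  Tt is a collider and Tt is conditioned on, which opens it; Hh is a fork and Hh is not conditioned on — no node blocks this path, so it is active.
Because an active path exists, Bb and Cc are not d-separated.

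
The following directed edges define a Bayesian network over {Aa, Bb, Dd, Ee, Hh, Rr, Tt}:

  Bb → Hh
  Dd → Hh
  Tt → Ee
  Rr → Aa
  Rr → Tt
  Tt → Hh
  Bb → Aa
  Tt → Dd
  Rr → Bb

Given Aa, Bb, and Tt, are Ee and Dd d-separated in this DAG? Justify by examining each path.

Yes

Enumerating the 4 paths from Ee to Dd and testing each for blocking by {Aa, Bb, Tt}:
Path 1: Ee ← Tt → Dd
  Tt is a fork here and Tt is conditioned on, so the path is blocked at Tt.
Path 2: Ee ← Tt ← Rr → Aa ← Bb → Hh ← Dd
  Tt is a chain here and Tt is conditioned on, so the path is blocked at Tt.
Path 3: Ee ← Tt ← Rr → Bb → Hh ← Dd
  Tt is a chain here and Tt is conditioned on, so the path is blocked at Tt.
Path 4: Ee ← Tt → Hh ← Dd
  Tt is a fork here and Tt is conditioned on, so the path is blocked at Tt.
All paths are blocked; Ee ⊥ Dd | {Aa, Bb, Tt} holds.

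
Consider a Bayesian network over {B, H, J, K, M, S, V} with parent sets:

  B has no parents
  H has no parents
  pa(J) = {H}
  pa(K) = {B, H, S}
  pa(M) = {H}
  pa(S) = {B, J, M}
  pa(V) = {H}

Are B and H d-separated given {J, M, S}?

6 paths connect B and H; each must be blocked for d-separation to hold:
  1. B → K ← H — K:collider[blocks] ⇒ blocked
  2. B → K ← S ← J ← H — K:collider[blocks]; S:chain[blocks]; J:chain[blocks] ⇒ blocked
  3. B → K ← S ← M ← H — K:collider[blocks]; S:chain[blocks]; M:chain[blocks] ⇒ blocked
  4. B → S → K ← H — S:chain[blocks]; K:collider[blocks] ⇒ blocked
  5. B → S ← J ← H — S:collider[open]; J:chain[blocks] ⇒ blocked
  6. B → S ← M ← H — S:collider[open]; M:chain[blocks] ⇒ blocked
Every path is blocked, so B and H are d-separated given {J, M, S}.

Yes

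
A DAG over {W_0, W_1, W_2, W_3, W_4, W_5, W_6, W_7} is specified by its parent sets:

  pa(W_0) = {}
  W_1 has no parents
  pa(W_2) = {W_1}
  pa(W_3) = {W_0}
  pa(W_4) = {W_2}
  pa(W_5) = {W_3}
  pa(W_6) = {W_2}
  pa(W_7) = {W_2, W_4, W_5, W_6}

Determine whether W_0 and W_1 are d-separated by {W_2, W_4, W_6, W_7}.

Enumerating the 3 paths from W_0 to W_1 and testing each for blocking by {W_2, W_4, W_6, W_7}:
Path 1: W_0 → W_3 → W_5 → W_7 ← W_6 ← W_2 ← W_1
  W_6 is a chain here and W_6 is conditioned on, so the path is blocked at W_6.
Path 2: W_0 → W_3 → W_5 → W_7 ← W_4 ← W_2 ← W_1
  W_4 is a chain here and W_4 is conditioned on, so the path is blocked at W_4.
Path 3: W_0 → W_3 → W_5 → W_7 ← W_2 ← W_1
  W_2 is a chain here and W_2 is conditioned on, so the path is blocked at W_2.
All paths are blocked; W_0 ⊥ W_1 | {W_2, W_4, W_6, W_7} holds.

Yes — W_0 and W_1 are d-separated given {W_2, W_4, W_6, W_7}.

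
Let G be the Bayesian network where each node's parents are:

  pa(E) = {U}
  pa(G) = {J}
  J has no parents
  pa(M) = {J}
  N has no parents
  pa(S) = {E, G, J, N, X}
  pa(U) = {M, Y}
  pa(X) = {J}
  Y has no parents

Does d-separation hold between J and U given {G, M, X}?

Yes

We examine all 4 paths between J and U:
Path 1: J → G → S ← E ← U
  G is a chain here and G is conditioned on, so the path is blocked at G.
Path 2: J → M → U
  M is a chain here and M is conditioned on, so the path is blocked at M.
Path 3: J → S ← E ← U
  S is a collider here and neither S nor any of its descendants is conditioned on, so the collider stays closed — the path is blocked at S.
Path 4: J → X → S ← E ← U
  X is a chain here and X is conditioned on, so the path is blocked at X.
Every path is blocked, so J and U are d-separated given {G, M, X}.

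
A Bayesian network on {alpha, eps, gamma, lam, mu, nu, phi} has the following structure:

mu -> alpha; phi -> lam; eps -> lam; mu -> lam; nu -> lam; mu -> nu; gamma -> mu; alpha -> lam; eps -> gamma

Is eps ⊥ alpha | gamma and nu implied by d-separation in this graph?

6 paths connect eps and alpha; each must be blocked for d-separation to hold:
Path 1: eps → lam ← mu → alpha
  lam is a collider here and neither lam nor any of its descendants is conditioned on, so the collider stays closed — the path is blocked at lam.
Path 2: eps → lam ← nu ← mu → alpha
  lam is a collider here and neither lam nor any of its descendants is conditioned on, so the collider stays closed — the path is blocked at lam.
Path 3: eps → lam ← alpha
  lam is a collider here and neither lam nor any of its descendants is conditioned on, so the collider stays closed — the path is blocked at lam.
Path 4: eps → gamma → mu → nu → lam ← alpha
  gamma is a chain here and gamma is conditioned on, so the path is blocked at gamma.
Path 5: eps → gamma → mu → lam ← alpha
  gamma is a chain here and gamma is conditioned on, so the path is blocked at gamma.
Path 6: eps → gamma → mu → alpha
  gamma is a chain here and gamma is conditioned on, so the path is blocked at gamma.
All paths are blocked; eps ⊥ alpha | {gamma, nu} holds.

Yes — eps and alpha are d-separated given {gamma, nu}.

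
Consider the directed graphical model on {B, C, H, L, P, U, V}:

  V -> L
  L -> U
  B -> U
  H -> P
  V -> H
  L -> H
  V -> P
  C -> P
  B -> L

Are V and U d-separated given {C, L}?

No

6 paths connect V and U; each must be blocked for d-separation to hold:
  1. V → H ← L ← B → U — H:collider[blocks]; L:chain[blocks]; B:fork[open] ⇒ blocked
  2. V → H ← L → U — H:collider[blocks]; L:fork[blocks] ⇒ blocked
  3. V → L ← B → U — L:collider[open]; B:fork[open] ⇒ active
  4. V → L → U — L:chain[blocks] ⇒ blocked
  5. V → P ← H ← L ← B → U — P:collider[blocks]; H:chain[open]; L:chain[blocks]; B:fork[open] ⇒ blocked
  6. V → P ← H ← L → U — P:collider[blocks]; H:chain[open]; L:fork[blocks] ⇒ blocked
Because an active path exists, V and U are not d-separated.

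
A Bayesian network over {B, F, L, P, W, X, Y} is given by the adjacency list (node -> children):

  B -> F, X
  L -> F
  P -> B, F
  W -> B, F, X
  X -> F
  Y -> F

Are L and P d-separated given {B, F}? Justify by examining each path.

No

We examine all 6 paths between L and P:
  1. L → F ← X ← W → B ← P — F:collider[open]; X:chain[open]; W:fork[open]; B:collider[open] ⇒ active
  2. L → F ← X ← B ← P — F:collider[open]; X:chain[open]; B:chain[blocks] ⇒ blocked
  3. L → F ← P — F:collider[open] ⇒ active
  4. L → F ← W → X ← B ← P — F:collider[open]; W:fork[open]; X:collider[open]; B:chain[blocks] ⇒ blocked
  5. L → F ← W → B ← P — F:collider[open]; W:fork[open]; B:collider[open] ⇒ active
  6. L → F ← B ← P — F:collider[open]; B:chain[blocks] ⇒ blocked
Because an active path exists, L and P are not d-separated.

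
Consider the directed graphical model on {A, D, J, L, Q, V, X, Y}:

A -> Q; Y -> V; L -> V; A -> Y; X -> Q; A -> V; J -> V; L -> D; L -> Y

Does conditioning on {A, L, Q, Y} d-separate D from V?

Yes

We examine all 3 paths between D and V:
  1. D ← L → Y ← A → V — L:fork[blocks]; Y:collider[open]; A:fork[blocks] ⇒ blocked
  2. D ← L → Y → V — L:fork[blocks]; Y:chain[blocks] ⇒ blocked
  3. D ← L → V — L:fork[blocks] ⇒ blocked
Since every path is blocked, d-separation holds.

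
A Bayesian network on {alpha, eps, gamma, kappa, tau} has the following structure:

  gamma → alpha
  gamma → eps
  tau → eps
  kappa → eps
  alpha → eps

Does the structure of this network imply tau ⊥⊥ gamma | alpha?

Yes

Enumerating the 2 paths from tau to gamma and testing each for blocking by {alpha}:
Path 1: tau → eps ← gamma
  eps is a collider here and neither eps nor any of its descendants is conditioned on, so the collider stays closed — the path is blocked at eps.
Path 2: tau → eps ← alpha ← gamma
  eps is a collider here and neither eps nor any of its descendants is conditioned on, so the collider stays closed — the path is blocked at eps.
All paths are blocked; tau ⊥ gamma | {alpha} holds.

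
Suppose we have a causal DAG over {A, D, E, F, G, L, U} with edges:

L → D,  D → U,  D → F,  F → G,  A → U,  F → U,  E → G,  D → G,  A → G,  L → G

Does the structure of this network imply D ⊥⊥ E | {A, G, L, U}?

We examine all 6 paths between D and E:
Path 1: D → G ← E
  G is a collider and G is conditioned on, which opens it — no node blocks this path, so it is active.
Path 2: D ← L → G ← E
  L is a fork here and L is conditioned on, so the path is blocked at L.
Path 3: D → F → G ← E
  F is a chain and F is not conditioned on; G is a collider and G is conditioned on, which opens it — no node blocks this path, so it is active.
Path 4: D → F → U ← A → G ← E
  A is a fork here and A is conditioned on, so the path is blocked at A.
Path 5: D → U ← F → G ← E
  U is a collider and U is conditioned on, which opens it; F is a fork and F is not conditioned on; G is a collider and G is conditioned on, which opens it — no node blocks this path, so it is active.
Path 6: D → U ← A → G ← E
  A is a fork here and A is conditioned on, so the path is blocked at A.
Since the path D → G ← E is active, D and E are not d-separated given {A, G, L, U}.

No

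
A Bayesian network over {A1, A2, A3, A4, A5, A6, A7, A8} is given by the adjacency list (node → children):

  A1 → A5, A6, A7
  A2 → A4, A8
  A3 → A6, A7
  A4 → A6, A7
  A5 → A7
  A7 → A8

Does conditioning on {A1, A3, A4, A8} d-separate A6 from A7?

Enumerating the 5 paths from A6 to A7 and testing each for blocking by {A1, A3, A4, A8}:
  1. A6 ← A4 ← A2 → A8 ← A7 — A4:chain[blocks]; A2:fork[open]; A8:collider[open] ⇒ blocked
  2. A6 ← A4 → A7 — A4:fork[blocks] ⇒ blocked
  3. A6 ← A1 → A5 → A7 — A1:fork[blocks]; A5:chain[open] ⇒ blocked
  4. A6 ← A1 → A7 — A1:fork[blocks] ⇒ blocked
  5. A6 ← A3 → A7 — A3:fork[blocks] ⇒ blocked
All paths are blocked; A6 ⊥ A7 | {A1, A3, A4, A8} holds.

Yes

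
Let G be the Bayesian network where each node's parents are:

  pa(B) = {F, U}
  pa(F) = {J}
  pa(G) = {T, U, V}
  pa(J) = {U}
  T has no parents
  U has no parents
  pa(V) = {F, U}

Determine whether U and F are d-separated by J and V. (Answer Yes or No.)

There are 4 undirected paths between U and F; checking each against the conditioning set {J, V}:
Path 1: U → J → F
  J is a chain here and J is conditioned on, so the path is blocked at J.
Path 2: U → B ← F
  B is a collider here and neither B nor any of its descendants is conditioned on, so the collider stays closed — the path is blocked at B.
Path 3: U → V ← F
  V is a collider and V is conditioned on, which opens it — no node blocks this path, so it is active.
Path 4: U → G ← V ← F
  G is a collider here and neither G nor any of its descendants is conditioned on, so the collider stays closed — the path is blocked at G.
Because an active path exists, U and F are not d-separated.

No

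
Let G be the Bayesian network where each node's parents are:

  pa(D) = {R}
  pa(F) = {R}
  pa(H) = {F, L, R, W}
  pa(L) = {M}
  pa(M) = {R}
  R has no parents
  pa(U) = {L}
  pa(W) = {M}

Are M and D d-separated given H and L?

No

5 paths connect M and D; each must be blocked for d-separation to hold:
Path 1: M → W → H ← F ← R → D
  W is a chain and W is not conditioned on; H is a collider and H is conditioned on, which opens it; F is a chain and F is not conditioned on; R is a fork and R is not conditioned on — no node blocks this path, so it is active.
Path 2: M → W → H ← R → D
  W is a chain and W is not conditioned on; H is a collider and H is conditioned on, which opens it; R is a fork and R is not conditioned on — no node blocks this path, so it is active.
Path 3: M ← R → D
  R is a fork and R is not conditioned on — no node blocks this path, so it is active.
Path 4: M → L → H ← F ← R → D
  L is a chain here and L is conditioned on, so the path is blocked at L.
Path 5: M → L → H ← R → D
  L is a chain here and L is conditioned on, so the path is blocked at L.
At least one path is unblocked, so d-separation fails.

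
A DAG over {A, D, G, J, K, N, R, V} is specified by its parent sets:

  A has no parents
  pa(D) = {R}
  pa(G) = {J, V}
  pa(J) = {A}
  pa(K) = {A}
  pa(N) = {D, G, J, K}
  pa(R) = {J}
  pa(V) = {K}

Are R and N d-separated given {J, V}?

No

6 paths connect R and N; each must be blocked for d-separation to hold:
Path 1: R ← J → G ← V ← K → N
  J is a fork here and J is conditioned on, so the path is blocked at J.
Path 2: R ← J → G → N
  J is a fork here and J is conditioned on, so the path is blocked at J.
Path 3: R ← J → N
  J is a fork here and J is conditioned on, so the path is blocked at J.
Path 4: R ← J ← A → K → V → G → N
  J is a chain here and J is conditioned on, so the path is blocked at J.
Path 5: R ← J ← A → K → N
  J is a chain here and J is conditioned on, so the path is blocked at J.
Path 6: R → D → N
  D is a chain and D is not conditioned on — no node blocks this path, so it is active.
At least one path is unblocked, so d-separation fails.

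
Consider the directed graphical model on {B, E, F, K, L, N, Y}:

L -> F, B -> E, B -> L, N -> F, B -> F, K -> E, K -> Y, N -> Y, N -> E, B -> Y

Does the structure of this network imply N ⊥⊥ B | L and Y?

There are 6 undirected paths between N and B; checking each against the conditioning set {L, Y}:
Path 1: N → E ← K → Y ← B
  E is a collider here and neither E nor any of its descendants is conditioned on, so the collider stays closed — the path is blocked at E.
Path 2: N → E ← B
  E is a collider here and neither E nor any of its descendants is conditioned on, so the collider stays closed — the path is blocked at E.
Path 3: N → Y ← K → E ← B
  E is a collider here and neither E nor any of its descendants is conditioned on, so the collider stays closed — the path is blocked at E.
Path 4: N → Y ← B
  Y is a collider and Y is conditioned on, which opens it — no node blocks this path, so it is active.
Path 5: N → F ← L ← B
  F is a collider here and neither F nor any of its descendants is conditioned on, so the collider stays closed — the path is blocked at F.
Path 6: N → F ← B
  F is a collider here and neither F nor any of its descendants is conditioned on, so the collider stays closed — the path is blocked at F.
At least one path is unblocked, so d-separation fails.

No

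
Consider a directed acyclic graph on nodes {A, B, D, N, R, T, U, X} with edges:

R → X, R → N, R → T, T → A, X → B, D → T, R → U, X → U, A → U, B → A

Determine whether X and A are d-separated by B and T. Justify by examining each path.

Yes

Enumerating the 5 paths from X to A and testing each for blocking by {B, T}:
  1. X → U ← A — U:collider[blocks] ⇒ blocked
  2. X → U ← R → T → A — U:collider[blocks]; R:fork[open]; T:chain[blocks] ⇒ blocked
  3. X → B → A — B:chain[blocks] ⇒ blocked
  4. X ← R → U ← A — R:fork[open]; U:collider[blocks] ⇒ blocked
  5. X ← R → T → A — R:fork[open]; T:chain[blocks] ⇒ blocked
Every path is blocked, so X and A are d-separated given {B, T}.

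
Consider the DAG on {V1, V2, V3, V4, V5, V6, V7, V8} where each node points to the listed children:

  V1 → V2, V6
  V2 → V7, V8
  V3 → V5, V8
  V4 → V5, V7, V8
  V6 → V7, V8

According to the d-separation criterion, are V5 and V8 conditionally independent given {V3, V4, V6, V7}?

There are 6 undirected paths between V5 and V8; checking each against the conditioning set {V3, V4, V6, V7}:
  1. V5 ← V4 → V8 — V4:fork[blocks] ⇒ blocked
  2. V5 ← V4 → V7 ← V6 ← V1 → V2 → V8 — V4:fork[blocks]; V7:collider[open]; V6:chain[blocks]; V1:fork[open]; V2:chain[open] ⇒ blocked
  3. V5 ← V4 → V7 ← V6 → V8 — V4:fork[blocks]; V7:collider[open]; V6:fork[blocks] ⇒ blocked
  4. V5 ← V4 → V7 ← V2 ← V1 → V6 → V8 — V4:fork[blocks]; V7:collider[open]; V2:chain[open]; V1:fork[open]; V6:chain[blocks] ⇒ blocked
  5. V5 ← V4 → V7 ← V2 → V8 — V4:fork[blocks]; V7:collider[open]; V2:fork[open] ⇒ blocked
  6. V5 ← V3 → V8 — V3:fork[blocks] ⇒ blocked
Every path is blocked, so V5 and V8 are d-separated given {V3, V4, V6, V7}.

Yes — V5 and V8 are d-separated given {V3, V4, V6, V7}.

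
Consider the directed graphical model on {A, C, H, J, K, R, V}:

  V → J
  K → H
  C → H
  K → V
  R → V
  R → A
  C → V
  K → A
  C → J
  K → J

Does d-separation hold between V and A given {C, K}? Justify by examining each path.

Enumerating the 6 paths from V to A and testing each for blocking by {C, K}:
Path 1: V ← R → A
  R is a fork and R is not conditioned on — no node blocks this path, so it is active.
Path 2: V ← C → H ← K → A
  C is a fork here and C is conditioned on, so the path is blocked at C.
Path 3: V ← C → J ← K → A
  C is a fork here and C is conditioned on, so the path is blocked at C.
Path 4: V ← K → A
  K is a fork here and K is conditioned on, so the path is blocked at K.
Path 5: V → J ← C → H ← K → A
  J is a collider here and neither J nor any of its descendants is conditioned on, so the collider stays closed — the path is blocked at J.
Path 6: V → J ← K → A
  J is a collider here and neither J nor any of its descendants is conditioned on, so the collider stays closed — the path is blocked at J.
At least one path is unblocked, so d-separation fails.

No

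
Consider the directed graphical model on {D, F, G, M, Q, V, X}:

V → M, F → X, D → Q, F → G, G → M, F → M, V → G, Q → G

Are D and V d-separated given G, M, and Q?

Yes

Enumerating the 3 paths from D to V and testing each for blocking by {G, M, Q}:
  1. D → Q → G ← V — Q:chain[blocks]; G:collider[open] ⇒ blocked
  2. D → Q → G → M ← V — Q:chain[blocks]; G:chain[blocks]; M:collider[open] ⇒ blocked
  3. D → Q → G ← F → M ← V — Q:chain[blocks]; G:collider[open]; F:fork[open]; M:collider[open] ⇒ blocked
Since every path is blocked, d-separation holds.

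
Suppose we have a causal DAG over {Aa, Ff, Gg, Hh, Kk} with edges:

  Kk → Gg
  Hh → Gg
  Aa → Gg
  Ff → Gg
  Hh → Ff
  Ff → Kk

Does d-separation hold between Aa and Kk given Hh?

Yes

Enumerating the 3 paths from Aa to Kk and testing each for blocking by {Hh}:
  1. Aa → Gg ← Kk — Gg:collider[blocks] ⇒ blocked
  2. Aa → Gg ← Ff → Kk — Gg:collider[blocks]; Ff:fork[open] ⇒ blocked
  3. Aa → Gg ← Hh → Ff → Kk — Gg:collider[blocks]; Hh:fork[blocks]; Ff:chain[open] ⇒ blocked
Every path is blocked, so Aa and Kk are d-separated given {Hh}.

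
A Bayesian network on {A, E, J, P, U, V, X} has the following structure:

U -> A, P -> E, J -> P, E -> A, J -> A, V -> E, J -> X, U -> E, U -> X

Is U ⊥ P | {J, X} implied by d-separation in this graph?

Yes — U and P are d-separated given {J, X}.

6 paths connect U and P; each must be blocked for d-separation to hold:
  1. U → E ← P — E:collider[blocks] ⇒ blocked
  2. U → E → A ← J → P — E:chain[open]; A:collider[blocks]; J:fork[blocks] ⇒ blocked
  3. U → X ← J → P — X:collider[open]; J:fork[blocks] ⇒ blocked
  4. U → X ← J → A ← E ← P — X:collider[open]; J:fork[blocks]; A:collider[blocks]; E:chain[open] ⇒ blocked
  5. U → A ← E ← P — A:collider[blocks]; E:chain[open] ⇒ blocked
  6. U → A ← J → P — A:collider[blocks]; J:fork[blocks] ⇒ blocked
Every path is blocked, so U and P are d-separated given {J, X}.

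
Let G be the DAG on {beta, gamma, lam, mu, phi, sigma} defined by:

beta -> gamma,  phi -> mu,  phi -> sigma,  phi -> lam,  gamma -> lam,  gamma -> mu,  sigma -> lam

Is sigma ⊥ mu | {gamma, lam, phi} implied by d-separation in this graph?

Yes

We examine all 4 paths between sigma and mu:
Path 1: sigma ← phi → lam ← gamma → mu
  phi is a fork here and phi is conditioned on, so the path is blocked at phi.
Path 2: sigma ← phi → mu
  phi is a fork here and phi is conditioned on, so the path is blocked at phi.
Path 3: sigma → lam ← phi → mu
  phi is a fork here and phi is conditioned on, so the path is blocked at phi.
Path 4: sigma → lam ← gamma → mu
  gamma is a fork here and gamma is conditioned on, so the path is blocked at gamma.
Since every path is blocked, d-separation holds.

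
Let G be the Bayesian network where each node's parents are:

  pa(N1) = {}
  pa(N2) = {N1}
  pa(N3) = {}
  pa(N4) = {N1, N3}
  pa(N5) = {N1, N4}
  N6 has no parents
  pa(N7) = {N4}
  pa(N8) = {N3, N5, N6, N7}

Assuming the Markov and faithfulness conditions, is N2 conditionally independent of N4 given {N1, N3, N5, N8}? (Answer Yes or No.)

Yes

Enumerating the 4 paths from N2 to N4 and testing each for blocking by {N1, N3, N5, N8}:
  1. N2 ← N1 → N4 — N1:fork[blocks] ⇒ blocked
  2. N2 ← N1 → N5 ← N4 — N1:fork[blocks]; N5:collider[open] ⇒ blocked
  3. N2 ← N1 → N5 → N8 ← N3 → N4 — N1:fork[blocks]; N5:chain[blocks]; N8:collider[open]; N3:fork[blocks] ⇒ blocked
  4. N2 ← N1 → N5 → N8 ← N7 ← N4 — N1:fork[blocks]; N5:chain[blocks]; N8:collider[open]; N7:chain[open] ⇒ blocked
Since every path is blocked, d-separation holds.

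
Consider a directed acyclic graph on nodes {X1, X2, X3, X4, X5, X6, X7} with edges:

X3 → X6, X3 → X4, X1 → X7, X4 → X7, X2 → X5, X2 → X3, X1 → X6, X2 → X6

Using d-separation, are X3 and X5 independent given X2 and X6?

Yes — X3 and X5 are d-separated given {X2, X6}.

3 paths connect X3 and X5; each must be blocked for d-separation to hold:
  1. X3 → X4 → X7 ← X1 → X6 ← X2 → X5 — X4:chain[open]; X7:collider[blocks]; X1:fork[open]; X6:collider[open]; X2:fork[blocks] ⇒ blocked
  2. X3 ← X2 → X5 — X2:fork[blocks] ⇒ blocked
  3. X3 → X6 ← X2 → X5 — X6:collider[open]; X2:fork[blocks] ⇒ blocked
All paths are blocked; X3 ⊥ X5 | {X2, X6} holds.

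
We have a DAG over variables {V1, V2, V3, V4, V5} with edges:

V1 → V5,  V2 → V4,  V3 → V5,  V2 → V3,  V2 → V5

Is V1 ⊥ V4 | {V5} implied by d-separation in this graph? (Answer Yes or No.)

Enumerating the 2 paths from V1 to V4 and testing each for blocking by {V5}:
Path 1: V1 → V5 ← V3 ← V2 → V4
  V5 is a collider and V5 is conditioned on, which opens it; V3 is a chain and V3 is not conditioned on; V2 is a fork and V2 is not conditioned on — no node blocks this path, so it is active.
Path 2: V1 → V5 ← V2 → V4
  V5 is a collider and V5 is conditioned on, which opens it; V2 is a fork and V2 is not conditioned on — no node blocks this path, so it is active.
Since the path V1 → V5 ← V3 ← V2 → V4 is active, V1 and V4 are not d-separated given {V5}.

No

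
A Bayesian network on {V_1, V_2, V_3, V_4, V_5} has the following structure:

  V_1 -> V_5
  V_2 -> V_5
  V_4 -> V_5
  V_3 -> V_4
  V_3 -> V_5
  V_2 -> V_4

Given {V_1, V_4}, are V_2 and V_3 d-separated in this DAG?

No

We examine all 4 paths between V_2 and V_3:
  1. V_2 → V_4 ← V_3 — V_4:collider[open] ⇒ active
  2. V_2 → V_4 → V_5 ← V_3 — V_4:chain[blocks]; V_5:collider[blocks] ⇒ blocked
  3. V_2 → V_5 ← V_3 — V_5:collider[blocks] ⇒ blocked
  4. V_2 → V_5 ← V_4 ← V_3 — V_5:collider[blocks]; V_4:chain[blocks] ⇒ blocked
Since the path V_2 → V_4 ← V_3 is active, V_2 and V_3 are not d-separated given {V_1, V_4}.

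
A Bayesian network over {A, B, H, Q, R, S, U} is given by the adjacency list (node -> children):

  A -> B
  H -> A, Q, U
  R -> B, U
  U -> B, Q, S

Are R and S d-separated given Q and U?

There are 4 undirected paths between R and S; checking each against the conditioning set {Q, U}:
Path 1: R → B ← A ← H → Q ← U → S
  B is a collider here and neither B nor any of its descendants is conditioned on, so the collider stays closed — the path is blocked at B.
Path 2: R → B ← A ← H → U → S
  B is a collider here and neither B nor any of its descendants is conditioned on, so the collider stays closed — the path is blocked at B.
Path 3: R → B ← U → S
  B is a collider here and neither B nor any of its descendants is conditioned on, so the collider stays closed — the path is blocked at B.
Path 4: R → U → S
  U is a chain here and U is conditioned on, so the path is blocked at U.
All paths are blocked; R ⊥ S | {Q, U} holds.

Yes — R and S are d-separated given {Q, U}.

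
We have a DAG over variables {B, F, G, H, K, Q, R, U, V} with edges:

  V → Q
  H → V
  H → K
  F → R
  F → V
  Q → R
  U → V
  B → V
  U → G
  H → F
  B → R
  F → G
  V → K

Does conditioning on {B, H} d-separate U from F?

6 paths connect U and F; each must be blocked for d-separation to hold:
  1. U → V → K ← H → F — V:chain[open]; K:collider[blocks]; H:fork[blocks] ⇒ blocked
  2. U → V → Q → R ← F — V:chain[open]; Q:chain[open]; R:collider[blocks] ⇒ blocked
  3. U → V ← F — V:collider[blocks] ⇒ blocked
  4. U → V ← B → R ← F — V:collider[blocks]; B:fork[blocks]; R:collider[blocks] ⇒ blocked
  5. U → V ← H → F — V:collider[blocks]; H:fork[blocks] ⇒ blocked
  6. U → G ← F — G:collider[blocks] ⇒ blocked
Since every path is blocked, d-separation holds.

Yes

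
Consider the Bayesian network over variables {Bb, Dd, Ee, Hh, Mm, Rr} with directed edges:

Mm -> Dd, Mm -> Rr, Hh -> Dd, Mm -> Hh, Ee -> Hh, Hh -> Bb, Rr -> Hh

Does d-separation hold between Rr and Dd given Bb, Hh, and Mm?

Yes — Rr and Dd are d-separated given {Bb, Hh, Mm}.

Enumerating the 4 paths from Rr to Dd and testing each for blocking by {Bb, Hh, Mm}:
Path 1: Rr → Hh ← Mm → Dd
  Mm is a fork here and Mm is conditioned on, so the path is blocked at Mm.
Path 2: Rr → Hh → Dd
  Hh is a chain here and Hh is conditioned on, so the path is blocked at Hh.
Path 3: Rr ← Mm → Hh → Dd
  Mm is a fork here and Mm is conditioned on, so the path is blocked at Mm.
Path 4: Rr ← Mm → Dd
  Mm is a fork here and Mm is conditioned on, so the path is blocked at Mm.
Since every path is blocked, d-separation holds.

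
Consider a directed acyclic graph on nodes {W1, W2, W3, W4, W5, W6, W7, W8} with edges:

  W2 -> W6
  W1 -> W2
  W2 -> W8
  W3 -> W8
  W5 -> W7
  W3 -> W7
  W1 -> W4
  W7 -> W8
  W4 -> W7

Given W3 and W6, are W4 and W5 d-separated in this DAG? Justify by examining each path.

There are 3 undirected paths between W4 and W5; checking each against the conditioning set {W3, W6}:
  1. W4 → W7 ← W5 — W7:collider[blocks] ⇒ blocked
  2. W4 ← W1 → W2 → W8 ← W7 ← W5 — W1:fork[open]; W2:chain[open]; W8:collider[blocks]; W7:chain[open] ⇒ blocked
  3. W4 ← W1 → W2 → W8 ← W3 → W7 ← W5 — W1:fork[open]; W2:chain[open]; W8:collider[blocks]; W3:fork[blocks]; W7:collider[blocks] ⇒ blocked
All paths are blocked; W4 ⊥ W5 | {W3, W6} holds.

Yes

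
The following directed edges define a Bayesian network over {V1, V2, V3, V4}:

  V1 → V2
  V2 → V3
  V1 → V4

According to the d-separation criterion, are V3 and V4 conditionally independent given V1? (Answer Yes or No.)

Yes

The only undirected path from V3 to V4 is:
  1. V3 ← V2 ← V1 → V4 — V2:chain[open]; V1:fork[blocks] ⇒ blocked
Since every path is blocked, d-separation holds.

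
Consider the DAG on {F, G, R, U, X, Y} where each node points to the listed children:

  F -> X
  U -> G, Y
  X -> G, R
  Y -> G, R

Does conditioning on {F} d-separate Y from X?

Yes — Y and X are d-separated given {F}.

Enumerating the 3 paths from Y to X and testing each for blocking by {F}:
Path 1: Y ← U → G ← X
  G is a collider here and neither G nor any of its descendants is conditioned on, so the collider stays closed — the path is blocked at G.
Path 2: Y → G ← X
  G is a collider here and neither G nor any of its descendants is conditioned on, so the collider stays closed — the path is blocked at G.
Path 3: Y → R ← X
  R is a collider here and neither R nor any of its descendants is conditioned on, so the collider stays closed — the path is blocked at R.
Every path is blocked, so Y and X are d-separated given {F}.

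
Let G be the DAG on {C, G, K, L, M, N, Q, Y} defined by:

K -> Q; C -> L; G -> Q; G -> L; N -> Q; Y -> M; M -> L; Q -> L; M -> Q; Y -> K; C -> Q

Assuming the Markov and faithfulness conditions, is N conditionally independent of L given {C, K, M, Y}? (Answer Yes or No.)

Enumerating the 5 paths from N to L and testing each for blocking by {C, K, M, Y}:
Path 1: N → Q ← G → L
  Q is a collider here and neither Q nor any of its descendants is conditioned on, so the collider stays closed — the path is blocked at Q.
Path 2: N → Q ← C → L
  Q is a collider here and neither Q nor any of its descendants is conditioned on, so the collider stays closed — the path is blocked at Q.
Path 3: N → Q ← M → L
  Q is a collider here and neither Q nor any of its descendants is conditioned on, so the collider stays closed — the path is blocked at Q.
Path 4: N → Q ← K ← Y → M → L
  Q is a collider here and neither Q nor any of its descendants is conditioned on, so the collider stays closed — the path is blocked at Q.
Path 5: N → Q → L
  Q is a chain and Q is not conditioned on — no node blocks this path, so it is active.
At least one path is unblocked, so d-separation fails.

No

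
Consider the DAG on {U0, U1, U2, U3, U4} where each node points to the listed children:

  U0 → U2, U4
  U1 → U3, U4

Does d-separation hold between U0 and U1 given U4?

No — U0 and U1 are not d-separated given {U4}.

Only one path connects U0 and U1:
Path 1: U0 → U4 ← U1
  U4 is a collider and U4 is conditioned on, which opens it — no node blocks this path, so it is active.
Since the path U0 → U4 ← U1 is active, U0 and U1 are not d-separated given {U4}.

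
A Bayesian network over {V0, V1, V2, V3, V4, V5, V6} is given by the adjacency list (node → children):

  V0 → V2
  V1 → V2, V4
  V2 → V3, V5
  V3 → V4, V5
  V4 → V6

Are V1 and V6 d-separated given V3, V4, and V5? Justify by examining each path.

Yes

We examine all 3 paths between V1 and V6:
Path 1: V1 → V4 → V6
  V4 is a chain here and V4 is conditioned on, so the path is blocked at V4.
Path 2: V1 → V2 → V5 ← V3 → V4 → V6
  V3 is a fork here and V3 is conditioned on, so the path is blocked at V3.
Path 3: V1 → V2 → V3 → V4 → V6
  V3 is a chain here and V3 is conditioned on, so the path is blocked at V3.
Since every path is blocked, d-separation holds.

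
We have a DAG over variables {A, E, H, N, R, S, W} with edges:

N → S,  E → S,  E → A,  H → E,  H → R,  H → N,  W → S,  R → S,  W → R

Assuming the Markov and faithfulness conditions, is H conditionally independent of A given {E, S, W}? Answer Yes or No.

Yes — H and A are d-separated given {E, S, W}.

4 paths connect H and A; each must be blocked for d-separation to hold:
Path 1: H → E → A
  E is a chain here and E is conditioned on, so the path is blocked at E.
Path 2: H → R → S ← E → A
  E is a fork here and E is conditioned on, so the path is blocked at E.
Path 3: H → R ← W → S ← E → A
  W is a fork here and W is conditioned on, so the path is blocked at W.
Path 4: H → N → S ← E → A
  E is a fork here and E is conditioned on, so the path is blocked at E.
Since every path is blocked, d-separation holds.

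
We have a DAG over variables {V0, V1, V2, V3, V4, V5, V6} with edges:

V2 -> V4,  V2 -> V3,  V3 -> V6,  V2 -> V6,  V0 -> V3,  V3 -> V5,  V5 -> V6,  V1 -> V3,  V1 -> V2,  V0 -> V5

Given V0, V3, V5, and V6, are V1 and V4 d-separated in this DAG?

We examine all 5 paths between V1 and V4:
Path 1: V1 → V3 → V5 → V6 ← V2 → V4
  V3 is a chain here and V3 is conditioned on, so the path is blocked at V3.
Path 2: V1 → V3 → V6 ← V2 → V4
  V3 is a chain here and V3 is conditioned on, so the path is blocked at V3.
Path 3: V1 → V3 ← V2 → V4
  V3 is a collider and V3 is conditioned on, which opens it; V2 is a fork and V2 is not conditioned on — no node blocks this path, so it is active.
Path 4: V1 → V3 ← V0 → V5 → V6 ← V2 → V4
  V0 is a fork here and V0 is conditioned on, so the path is blocked at V0.
Path 5: V1 → V2 → V4
  V2 is a chain and V2 is not conditioned on — no node blocks this path, so it is active.
Because an active path exists, V1 and V4 are not d-separated.

No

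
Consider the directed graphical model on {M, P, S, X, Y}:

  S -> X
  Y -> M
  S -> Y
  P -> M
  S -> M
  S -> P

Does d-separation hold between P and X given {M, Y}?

No — P and X are not d-separated given {M, Y}.

There are 3 undirected paths between P and X; checking each against the conditioning set {M, Y}:
  1. P → M ← Y ← S → X — M:collider[open]; Y:chain[blocks]; S:fork[open] ⇒ blocked
  2. P → M ← S → X — M:collider[open]; S:fork[open] ⇒ active
  3. P ← S → X — S:fork[open] ⇒ active
At least one path is unblocked, so d-separation fails.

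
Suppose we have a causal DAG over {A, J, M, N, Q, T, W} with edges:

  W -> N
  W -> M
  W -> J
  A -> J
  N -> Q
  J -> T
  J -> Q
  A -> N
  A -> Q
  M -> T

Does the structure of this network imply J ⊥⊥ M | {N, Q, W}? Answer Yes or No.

Enumerating the 6 paths from J to M and testing each for blocking by {N, Q, W}:
Path 1: J ← A → Q ← N ← W → M
  N is a chain here and N is conditioned on, so the path is blocked at N.
Path 2: J ← A → N ← W → M
  W is a fork here and W is conditioned on, so the path is blocked at W.
Path 3: J ← W → M
  W is a fork here and W is conditioned on, so the path is blocked at W.
Path 4: J → Q ← A → N ← W → M
  W is a fork here and W is conditioned on, so the path is blocked at W.
Path 5: J → Q ← N ← W → M
  N is a chain here and N is conditioned on, so the path is blocked at N.
Path 6: J → T ← M
  T is a collider here and neither T nor any of its descendants is conditioned on, so the collider stays closed — the path is blocked at T.
All paths are blocked; J ⊥ M | {N, Q, W} holds.

Yes — J and M are d-separated given {N, Q, W}.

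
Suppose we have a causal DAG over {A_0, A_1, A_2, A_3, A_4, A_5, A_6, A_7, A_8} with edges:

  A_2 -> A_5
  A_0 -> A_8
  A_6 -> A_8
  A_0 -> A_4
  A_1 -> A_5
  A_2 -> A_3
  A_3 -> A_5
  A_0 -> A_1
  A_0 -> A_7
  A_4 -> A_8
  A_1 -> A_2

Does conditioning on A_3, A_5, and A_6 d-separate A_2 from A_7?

No — A_2 and A_7 are not d-separated given {A_3, A_5, A_6}.

We examine all 3 paths between A_2 and A_7:
Path 1: A_2 → A_5 ← A_1 ← A_0 → A_7
  A_5 is a collider and A_5 is conditioned on, which opens it; A_1 is a chain and A_1 is not conditioned on; A_0 is a fork and A_0 is not conditioned on — no node blocks this path, so it is active.
Path 2: A_2 → A_3 → A_5 ← A_1 ← A_0 → A_7
  A_3 is a chain here and A_3 is conditioned on, so the path is blocked at A_3.
Path 3: A_2 ← A_1 ← A_0 → A_7
  A_1 is a chain and A_1 is not conditioned on; A_0 is a fork and A_0 is not conditioned on — no node blocks this path, so it is active.
Since the path A_2 → A_5 ← A_1 ← A_0 → A_7 is active, A_2 and A_7 are not d-separated given {A_3, A_5, A_6}.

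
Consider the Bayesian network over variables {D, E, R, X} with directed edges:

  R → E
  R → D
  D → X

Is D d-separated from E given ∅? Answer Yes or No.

Only one path connects D and E:
Path 1: D ← R → E
  R is a fork and R is not conditioned on — no node blocks this path, so it is active.
Because an active path exists, D and E are not d-separated.

No — D and E are not d-separated given ∅.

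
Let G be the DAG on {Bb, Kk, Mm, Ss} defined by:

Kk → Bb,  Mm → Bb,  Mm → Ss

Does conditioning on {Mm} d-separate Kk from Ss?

Yes

The only undirected path from Kk to Ss is:
  1. Kk → Bb ← Mm → Ss — Bb:collider[blocks]; Mm:fork[blocks] ⇒ blocked
Since every path is blocked, d-separation holds.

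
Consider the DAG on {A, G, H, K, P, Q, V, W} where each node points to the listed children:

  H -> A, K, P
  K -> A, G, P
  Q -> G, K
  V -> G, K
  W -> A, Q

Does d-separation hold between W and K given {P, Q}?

There are 6 undirected paths between W and K; checking each against the conditioning set {P, Q}:
Path 1: W → A ← K
  A is a collider here and neither A nor any of its descendants is conditioned on, so the collider stays closed — the path is blocked at A.
Path 2: W → A ← H → K
  A is a collider here and neither A nor any of its descendants is conditioned on, so the collider stays closed — the path is blocked at A.
Path 3: W → A ← H → P ← K
  A is a collider here and neither A nor any of its descendants is conditioned on, so the collider stays closed — the path is blocked at A.
Path 4: W → Q → K
  Q is a chain here and Q is conditioned on, so the path is blocked at Q.
Path 5: W → Q → G ← K
  Q is a chain here and Q is conditioned on, so the path is blocked at Q.
Path 6: W → Q → G ← V → K
  Q is a chain here and Q is conditioned on, so the path is blocked at Q.
Since every path is blocked, d-separation holds.

Yes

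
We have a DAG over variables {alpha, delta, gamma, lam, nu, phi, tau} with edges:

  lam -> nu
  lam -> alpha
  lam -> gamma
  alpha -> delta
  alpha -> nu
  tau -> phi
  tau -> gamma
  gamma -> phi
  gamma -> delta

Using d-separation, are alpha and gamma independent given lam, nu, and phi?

There are 3 undirected paths between alpha and gamma; checking each against the conditioning set {lam, nu, phi}:
Path 1: alpha → nu ← lam → gamma
  lam is a fork here and lam is conditioned on, so the path is blocked at lam.
Path 2: alpha ← lam → gamma
  lam is a fork here and lam is conditioned on, so the path is blocked at lam.
Path 3: alpha → delta ← gamma
  delta is a collider here and neither delta nor any of its descendants is conditioned on, so the collider stays closed — the path is blocked at delta.
Every path is blocked, so alpha and gamma are d-separated given {lam, nu, phi}.

Yes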